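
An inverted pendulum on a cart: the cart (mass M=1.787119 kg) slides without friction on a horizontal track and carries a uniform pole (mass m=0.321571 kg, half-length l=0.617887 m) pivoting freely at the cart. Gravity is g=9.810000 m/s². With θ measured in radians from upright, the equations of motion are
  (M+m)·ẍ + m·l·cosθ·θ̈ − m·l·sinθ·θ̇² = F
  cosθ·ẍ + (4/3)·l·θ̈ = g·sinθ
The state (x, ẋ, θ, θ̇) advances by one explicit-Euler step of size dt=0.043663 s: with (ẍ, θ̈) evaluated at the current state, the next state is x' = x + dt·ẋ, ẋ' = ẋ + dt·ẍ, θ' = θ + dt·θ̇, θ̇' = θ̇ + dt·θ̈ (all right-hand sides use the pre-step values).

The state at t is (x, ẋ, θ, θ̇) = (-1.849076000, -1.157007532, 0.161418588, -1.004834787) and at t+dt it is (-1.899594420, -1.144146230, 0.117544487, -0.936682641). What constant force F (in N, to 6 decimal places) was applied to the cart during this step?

F = 0.894993 N

ẍ = (ẋ'−ẋ)/dt = (-1.144146230−-1.157007532)/0.043663 = 0.294558
θ̈ = (θ̇'−θ̇)/dt = (-0.936682641−-1.004834787)/0.043663 = 1.560867
sinθ=0.160719, cosθ=0.987000
F = (M+m)·ẍ + m·l·cosθ·θ̈ − m·l·sinθ·θ̇² = 0.621132 + 0.306104 − 0.032243 = 0.894993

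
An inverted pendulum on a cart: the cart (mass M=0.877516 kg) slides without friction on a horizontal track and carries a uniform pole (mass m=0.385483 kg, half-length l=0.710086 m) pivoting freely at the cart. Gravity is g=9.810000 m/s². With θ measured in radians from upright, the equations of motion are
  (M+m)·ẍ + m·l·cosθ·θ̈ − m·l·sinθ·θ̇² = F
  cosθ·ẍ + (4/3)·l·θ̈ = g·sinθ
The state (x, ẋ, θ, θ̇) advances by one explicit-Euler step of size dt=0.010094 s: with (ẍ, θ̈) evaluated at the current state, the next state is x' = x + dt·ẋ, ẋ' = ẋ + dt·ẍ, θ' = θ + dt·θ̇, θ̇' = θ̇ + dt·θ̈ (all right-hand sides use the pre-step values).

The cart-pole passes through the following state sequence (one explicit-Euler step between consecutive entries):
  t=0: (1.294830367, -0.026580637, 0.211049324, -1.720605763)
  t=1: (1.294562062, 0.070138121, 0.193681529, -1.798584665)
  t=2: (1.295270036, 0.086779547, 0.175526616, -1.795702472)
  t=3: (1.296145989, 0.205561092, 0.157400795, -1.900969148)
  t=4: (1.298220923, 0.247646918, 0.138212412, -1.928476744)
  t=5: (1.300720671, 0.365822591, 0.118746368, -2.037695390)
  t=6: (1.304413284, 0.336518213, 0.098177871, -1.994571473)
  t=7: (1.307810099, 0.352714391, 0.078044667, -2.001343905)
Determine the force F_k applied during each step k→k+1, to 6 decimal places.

step 0→1:
  ẍ = (ẋ'−ẋ)/dt = (0.070138121−-0.026580637)/0.010094 = 9.581807
  θ̈ = (θ̇'−θ̇)/dt = (-1.798584665−-1.720605763)/0.010094 = -7.725273
  sinθ=0.209486, cosθ=0.977812
  F = (M+m)·ẍ + m·l·cosθ·θ̈ − m·l·sinθ·θ̇² = 12.101812 + -2.067689 − 0.169759 = 9.864364
step 1→2:
  ẍ = (ẋ'−ẋ)/dt = (0.086779547−0.070138121)/0.010094 = 1.648645
  θ̈ = (θ̇'−θ̇)/dt = (-1.795702472−-1.798584665)/0.010094 = 0.285535
  sinθ=0.192473, cosθ=0.981302
  F = (M+m)·ẍ + m·l·cosθ·θ̈ − m·l·sinθ·θ̇² = 2.082238 + 0.076697 − 0.170431 = 1.988504
step 2→3:
  ẍ = (ẋ'−ẋ)/dt = (0.205561092−0.086779547)/0.010094 = 11.767540
  θ̈ = (θ̇'−θ̇)/dt = (-1.900969148−-1.795702472)/0.010094 = -10.428638
  sinθ=0.174627, cosθ=0.984635
  F = (M+m)·ẍ + m·l·cosθ·θ̈ − m·l·sinθ·θ̇² = 14.862391 + -2.810729 − 0.154133 = 11.897529
step 3→4:
  ẍ = (ẋ'−ẋ)/dt = (0.247646918−0.205561092)/0.010094 = 4.169390
  θ̈ = (θ̇'−θ̇)/dt = (-1.928476744−-1.900969148)/0.010094 = -2.725143
  sinθ=0.156752, cosθ=0.987638
  F = (M+m)·ẍ + m·l·cosθ·θ̈ − m·l·sinθ·θ̇² = 5.265936 + -0.736721 − 0.155052 = 4.374162
step 4→5:
  ẍ = (ẋ'−ẋ)/dt = (0.365822591−0.247646918)/0.010094 = 11.707517
  θ̈ = (θ̇'−θ̇)/dt = (-2.037695390−-1.928476744)/0.010094 = -10.820155
  sinθ=0.137773, cosθ=0.990464
  F = (M+m)·ẍ + m·l·cosθ·θ̈ − m·l·sinθ·θ̇² = 14.786582 + -2.933515 − 0.140252 = 11.712815
step 5→6:
  ẍ = (ẋ'−ẋ)/dt = (0.336518213−0.365822591)/0.010094 = -2.903148
  θ̈ = (θ̇'−θ̇)/dt = (-1.994571473−-2.037695390)/0.010094 = 4.272233
  sinθ=0.118467, cosθ=0.992958
  F = (M+m)·ẍ + m·l·cosθ·θ̈ − m·l·sinθ·θ̇² = -3.666673 + 1.161186 − 0.134646 = -2.640133
step 6→7:
  ẍ = (ẋ'−ẋ)/dt = (0.352714391−0.336518213)/0.010094 = 1.604535
  θ̈ = (θ̇'−θ̇)/dt = (-2.001343905−-1.994571473)/0.010094 = -0.670936
  sinθ=0.098020, cosθ=0.995184
  F = (M+m)·ẍ + m·l·cosθ·θ̈ − m·l·sinθ·θ̇² = 2.026526 + -0.182768 − 0.106741 = 1.737017

F_0 = 9.864364 N
F_1 = 1.988504 N
F_2 = 11.897529 N
F_3 = 4.374162 N
F_4 = 11.712815 N
F_5 = -2.640133 N
F_6 = 1.737017 N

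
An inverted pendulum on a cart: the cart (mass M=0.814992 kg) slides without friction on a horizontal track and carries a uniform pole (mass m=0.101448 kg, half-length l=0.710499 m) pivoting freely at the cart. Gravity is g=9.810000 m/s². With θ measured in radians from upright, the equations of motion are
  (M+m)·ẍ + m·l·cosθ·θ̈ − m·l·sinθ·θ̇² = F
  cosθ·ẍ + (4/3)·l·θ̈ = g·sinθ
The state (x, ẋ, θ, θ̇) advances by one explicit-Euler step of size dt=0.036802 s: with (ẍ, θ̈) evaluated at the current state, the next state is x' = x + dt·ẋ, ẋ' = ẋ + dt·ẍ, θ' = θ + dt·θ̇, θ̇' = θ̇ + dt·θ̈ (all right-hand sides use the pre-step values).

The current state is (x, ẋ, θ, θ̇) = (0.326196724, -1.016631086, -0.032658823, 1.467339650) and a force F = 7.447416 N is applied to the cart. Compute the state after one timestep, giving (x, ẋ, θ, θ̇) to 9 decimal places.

sinθ=-0.032653018, cosθ=0.999466748
temp = (F + m·l·θ̇²·sinθ)/(M+m) = (7.447416 + -0.005067475)/0.916440 = 8.120933749
θ̈ = (g·sinθ − cosθ·temp)/(l·(4/3 − m·cos²θ/(M+m))) = -9.711404567
ẍ = temp − m·l·θ̈·cosθ/(M+m) = 8.884335797
Euler: x'=0.326196724+0.036802·-1.016631086=0.288782667, ẋ'=-1.016631086+0.036802·8.884335797=-0.689669760
       θ'=-0.032658823+0.036802·1.467339650=0.021342211, θ̇'=1.467339650+0.036802·-9.711404567=1.109940539

(0.288782667, -0.689669760, 0.021342211, 1.109940539)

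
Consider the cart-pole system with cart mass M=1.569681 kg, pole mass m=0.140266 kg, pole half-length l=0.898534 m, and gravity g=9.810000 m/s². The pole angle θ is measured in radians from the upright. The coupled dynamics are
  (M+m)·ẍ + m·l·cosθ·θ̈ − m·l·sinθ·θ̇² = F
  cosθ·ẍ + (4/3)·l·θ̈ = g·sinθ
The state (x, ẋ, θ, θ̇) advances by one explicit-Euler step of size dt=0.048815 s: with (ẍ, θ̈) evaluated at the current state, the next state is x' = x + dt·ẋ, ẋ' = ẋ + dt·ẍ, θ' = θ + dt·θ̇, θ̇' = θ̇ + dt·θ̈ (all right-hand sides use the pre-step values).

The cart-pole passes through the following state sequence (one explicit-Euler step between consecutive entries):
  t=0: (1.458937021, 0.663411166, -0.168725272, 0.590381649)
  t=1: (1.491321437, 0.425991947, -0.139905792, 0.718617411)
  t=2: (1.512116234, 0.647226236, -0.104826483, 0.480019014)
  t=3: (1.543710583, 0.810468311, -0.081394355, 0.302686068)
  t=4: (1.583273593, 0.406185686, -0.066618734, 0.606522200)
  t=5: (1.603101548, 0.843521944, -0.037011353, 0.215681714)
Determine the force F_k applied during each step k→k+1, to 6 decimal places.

step 0→1:
  ẍ = (ẋ'−ẋ)/dt = (0.425991947−0.663411166)/0.048815 = -4.863653
  θ̈ = (θ̇'−θ̇)/dt = (0.718617411−0.590381649)/0.048815 = 2.626975
  sinθ=-0.167926, cosθ=0.985800
  F = (M+m)·ẍ + m·l·cosθ·θ̈ − m·l·sinθ·θ̇² = -8.316589 + 0.326386 − -0.007377 = -7.982826
step 1→2:
  ẍ = (ẋ'−ẋ)/dt = (0.647226236−0.425991947)/0.048815 = 4.532096
  θ̈ = (θ̇'−θ̇)/dt = (0.480019014−0.718617411)/0.048815 = -4.887809
  sinθ=-0.139450, cosθ=0.990229
  F = (M+m)·ẍ + m·l·cosθ·θ̈ − m·l·sinθ·θ̇² = 7.749645 + -0.610010 − -0.009076 = 7.148711
step 2→3:
  ẍ = (ẋ'−ẋ)/dt = (0.810468311−0.647226236)/0.048815 = 3.344097
  θ̈ = (θ̇'−θ̇)/dt = (0.302686068−0.480019014)/0.048815 = -3.632755
  sinθ=-0.104635, cosθ=0.994511
  F = (M+m)·ẍ + m·l·cosθ·θ̈ − m·l·sinθ·θ̇² = 5.718228 + -0.455337 − -0.003039 = 5.265930
step 3→4:
  ẍ = (ẋ'−ẋ)/dt = (0.406185686−0.810468311)/0.048815 = -8.281934
  θ̈ = (θ̇'−θ̇)/dt = (0.606522200−0.302686068)/0.048815 = 6.224237
  sinθ=-0.081305, cosθ=0.996689
  F = (M+m)·ẍ + m·l·cosθ·θ̈ − m·l·sinθ·θ̇² = -14.161669 + 0.781867 − -0.000939 = -13.378863
step 4→5:
  ẍ = (ẋ'−ẋ)/dt = (0.843521944−0.406185686)/0.048815 = 8.959055
  θ̈ = (θ̇'−θ̇)/dt = (0.215681714−0.606522200)/0.048815 = -8.006565
  sinθ=-0.066569, cosθ=0.997782
  F = (M+m)·ẍ + m·l·cosθ·θ̈ − m·l·sinθ·θ̇² = 15.319509 + -1.006859 − -0.003086 = 14.315736

F_0 = -7.982826 N
F_1 = 7.148711 N
F_2 = 5.265930 N
F_3 = -13.378863 N
F_4 = 14.315736 N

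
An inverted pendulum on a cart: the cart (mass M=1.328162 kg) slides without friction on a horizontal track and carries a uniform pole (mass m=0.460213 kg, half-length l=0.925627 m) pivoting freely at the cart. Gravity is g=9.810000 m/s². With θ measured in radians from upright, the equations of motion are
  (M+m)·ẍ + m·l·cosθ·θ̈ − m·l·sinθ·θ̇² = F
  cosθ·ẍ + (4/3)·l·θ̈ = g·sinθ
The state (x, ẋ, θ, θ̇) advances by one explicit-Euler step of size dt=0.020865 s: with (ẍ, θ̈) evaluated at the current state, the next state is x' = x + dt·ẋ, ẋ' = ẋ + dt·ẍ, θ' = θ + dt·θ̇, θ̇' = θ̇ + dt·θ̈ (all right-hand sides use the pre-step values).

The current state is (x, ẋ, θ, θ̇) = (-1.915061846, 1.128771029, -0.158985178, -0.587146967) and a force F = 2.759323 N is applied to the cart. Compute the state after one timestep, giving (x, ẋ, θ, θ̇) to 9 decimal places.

sinθ=-0.158316265, cosθ=0.987388455
temp = (F + m·l·θ̇²·sinθ)/(M+m) = (2.759323 + -0.023249524)/1.788375 = 1.529921563
θ̈ = (g·sinθ − cosθ·temp)/(l·(4/3 − m·cos²θ/(M+m))) = -3.057769721
ẍ = temp − m·l·θ̈·cosθ/(M+m) = 2.249087530
Euler: x'=-1.915061846+0.020865·1.128771029=-1.891510038, ẋ'=1.128771029+0.020865·2.249087530=1.175698240
       θ'=-0.158985178+0.020865·-0.587146967=-0.171235999, θ̇'=-0.587146967+0.020865·-3.057769721=-0.650947332

(-1.891510038, 1.175698240, -0.171235999, -0.650947332)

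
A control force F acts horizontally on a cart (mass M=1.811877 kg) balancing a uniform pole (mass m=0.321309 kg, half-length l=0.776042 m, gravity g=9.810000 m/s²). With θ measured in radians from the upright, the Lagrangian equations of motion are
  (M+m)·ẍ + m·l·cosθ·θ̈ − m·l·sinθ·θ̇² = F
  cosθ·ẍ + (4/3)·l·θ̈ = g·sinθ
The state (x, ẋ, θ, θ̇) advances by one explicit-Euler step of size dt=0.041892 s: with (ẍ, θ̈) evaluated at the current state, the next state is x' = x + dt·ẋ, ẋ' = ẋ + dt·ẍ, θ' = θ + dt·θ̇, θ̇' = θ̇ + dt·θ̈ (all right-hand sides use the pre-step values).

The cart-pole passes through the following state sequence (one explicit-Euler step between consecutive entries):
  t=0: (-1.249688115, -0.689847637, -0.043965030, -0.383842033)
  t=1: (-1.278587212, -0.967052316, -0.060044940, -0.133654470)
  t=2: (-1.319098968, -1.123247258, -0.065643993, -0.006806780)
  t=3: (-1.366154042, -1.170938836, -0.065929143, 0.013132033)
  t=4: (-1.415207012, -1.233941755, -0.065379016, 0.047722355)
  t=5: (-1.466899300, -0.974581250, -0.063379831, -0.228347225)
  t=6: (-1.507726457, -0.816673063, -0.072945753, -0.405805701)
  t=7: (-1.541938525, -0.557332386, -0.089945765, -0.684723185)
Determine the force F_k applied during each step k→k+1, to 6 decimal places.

step 0→1:
  ẍ = (ẋ'−ẋ)/dt = (-0.967052316−-0.689847637)/0.041892 = -6.617127
  θ̈ = (θ̇'−θ̇)/dt = (-0.133654470−-0.383842033)/0.041892 = 5.972204
  sinθ=-0.043951, cosθ=0.999034
  F = (M+m)·ẍ + m·l·cosθ·θ̈ − m·l·sinθ·θ̇² = -14.115562 + 1.487726 − -0.001615 = -12.626222
step 1→2:
  ẍ = (ẋ'−ẋ)/dt = (-1.123247258−-0.967052316)/0.041892 = -3.728515
  θ̈ = (θ̇'−θ̇)/dt = (-0.006806780−-0.133654470)/0.041892 = 3.027969
  sinθ=-0.060009, cosθ=0.998198
  F = (M+m)·ẍ + m·l·cosθ·θ̈ − m·l·sinθ·θ̇² = -7.953616 + 0.753661 − -0.000267 = -7.199687
step 2→3:
  ẍ = (ẋ'−ẋ)/dt = (-1.170938836−-1.123247258)/0.041892 = -1.138441
  θ̈ = (θ̇'−θ̇)/dt = (0.013132033−-0.006806780)/0.041892 = 0.475958
  sinθ=-0.065597, cosθ=0.997846
  F = (M+m)·ẍ + m·l·cosθ·θ̈ − m·l·sinθ·θ̇² = -2.428507 + 0.118424 − -0.000001 = -2.310082
step 3→4:
  ẍ = (ẋ'−ẋ)/dt = (-1.233941755−-1.170938836)/0.041892 = -1.503937
  θ̈ = (θ̇'−θ̇)/dt = (0.047722355−0.013132033)/0.041892 = 0.825702
  sinθ=-0.065881, cosθ=0.997827
  F = (M+m)·ẍ + m·l·cosθ·θ̈ − m·l·sinθ·θ̇² = -3.208177 + 0.205441 − -0.000003 = -3.002733
step 4→5:
  ẍ = (ẋ'−ẋ)/dt = (-0.974581250−-1.233941755)/0.041892 = 6.191170
  θ̈ = (θ̇'−θ̇)/dt = (-0.228347225−0.047722355)/0.041892 = -6.590031
  sinθ=-0.065332, cosθ=0.997864
  F = (M+m)·ẍ + m·l·cosθ·θ̈ − m·l·sinθ·θ̇² = 13.206918 + -1.639709 − -0.000037 = 11.567246
step 5→6:
  ẍ = (ẋ'−ẋ)/dt = (-0.816673063−-0.974581250)/0.041892 = 3.769412
  θ̈ = (θ̇'−θ̇)/dt = (-0.405805701−-0.228347225)/0.041892 = -4.236095
  sinθ=-0.063337, cosθ=0.997992
  F = (M+m)·ẍ + m·l·cosθ·θ̈ − m·l·sinθ·θ̇² = 8.040856 + -1.054146 − -0.000823 = 6.987533
step 6→7:
  ẍ = (ẋ'−ẋ)/dt = (-0.557332386−-0.816673063)/0.041892 = 6.190697
  θ̈ = (θ̇'−θ̇)/dt = (-0.684723185−-0.405805701)/0.041892 = -6.658013
  sinθ=-0.072881, cosθ=0.997341
  F = (M+m)·ẍ + m·l·cosθ·θ̈ − m·l·sinθ·θ̇² = 13.205908 + -1.655756 − -0.002993 = 11.553145

F_0 = -12.626222 N
F_1 = -7.199687 N
F_2 = -2.310082 N
F_3 = -3.002733 N
F_4 = 11.567246 N
F_5 = 6.987533 N
F_6 = 11.553145 N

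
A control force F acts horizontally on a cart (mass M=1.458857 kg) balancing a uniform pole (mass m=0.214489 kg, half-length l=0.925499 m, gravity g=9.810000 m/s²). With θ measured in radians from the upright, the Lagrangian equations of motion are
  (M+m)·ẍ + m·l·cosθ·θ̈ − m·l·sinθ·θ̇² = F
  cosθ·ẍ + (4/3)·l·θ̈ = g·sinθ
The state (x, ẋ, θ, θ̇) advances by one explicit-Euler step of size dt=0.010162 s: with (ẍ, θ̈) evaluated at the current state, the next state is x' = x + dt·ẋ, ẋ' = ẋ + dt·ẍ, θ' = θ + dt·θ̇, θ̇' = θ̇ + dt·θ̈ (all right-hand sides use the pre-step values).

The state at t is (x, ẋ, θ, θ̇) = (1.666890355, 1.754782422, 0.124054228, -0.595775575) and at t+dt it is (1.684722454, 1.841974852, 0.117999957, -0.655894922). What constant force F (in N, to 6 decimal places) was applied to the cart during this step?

ẍ = (ẋ'−ẋ)/dt = (1.841974852−1.754782422)/0.010162 = 8.580243
θ̈ = (θ̇'−θ̇)/dt = (-0.655894922−-0.595775575)/0.010162 = -5.916094
sinθ=0.123736, cosθ=0.992315
F = (M+m)·ẍ + m·l·cosθ·θ̈ − m·l·sinθ·θ̇² = 14.357715 + -1.165375 − 0.008719 = 13.183622

F = 13.183622 N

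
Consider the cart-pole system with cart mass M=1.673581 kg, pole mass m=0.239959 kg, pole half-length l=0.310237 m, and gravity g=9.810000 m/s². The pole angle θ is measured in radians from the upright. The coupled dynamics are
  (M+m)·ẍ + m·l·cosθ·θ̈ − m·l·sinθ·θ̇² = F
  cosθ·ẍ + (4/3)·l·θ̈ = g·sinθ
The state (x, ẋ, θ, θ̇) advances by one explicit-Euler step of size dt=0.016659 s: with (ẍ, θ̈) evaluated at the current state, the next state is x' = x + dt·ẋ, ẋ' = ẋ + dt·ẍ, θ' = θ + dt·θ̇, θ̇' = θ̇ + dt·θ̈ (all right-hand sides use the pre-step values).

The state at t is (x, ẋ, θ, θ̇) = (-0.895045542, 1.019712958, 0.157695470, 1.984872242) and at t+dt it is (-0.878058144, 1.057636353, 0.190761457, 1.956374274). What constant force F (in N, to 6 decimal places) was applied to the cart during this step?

ẍ = (ẋ'−ẋ)/dt = (1.057636353−1.019712958)/0.016659 = 2.276451
θ̈ = (θ̇'−θ̇)/dt = (1.956374274−1.984872242)/0.016659 = -1.710665
sinθ=0.157043, cosθ=0.987592
F = (M+m)·ẍ + m·l·cosθ·θ̈ − m·l·sinθ·θ̇² = 4.356080 + -0.125769 − 0.046059 = 4.184252

F = 4.184252 N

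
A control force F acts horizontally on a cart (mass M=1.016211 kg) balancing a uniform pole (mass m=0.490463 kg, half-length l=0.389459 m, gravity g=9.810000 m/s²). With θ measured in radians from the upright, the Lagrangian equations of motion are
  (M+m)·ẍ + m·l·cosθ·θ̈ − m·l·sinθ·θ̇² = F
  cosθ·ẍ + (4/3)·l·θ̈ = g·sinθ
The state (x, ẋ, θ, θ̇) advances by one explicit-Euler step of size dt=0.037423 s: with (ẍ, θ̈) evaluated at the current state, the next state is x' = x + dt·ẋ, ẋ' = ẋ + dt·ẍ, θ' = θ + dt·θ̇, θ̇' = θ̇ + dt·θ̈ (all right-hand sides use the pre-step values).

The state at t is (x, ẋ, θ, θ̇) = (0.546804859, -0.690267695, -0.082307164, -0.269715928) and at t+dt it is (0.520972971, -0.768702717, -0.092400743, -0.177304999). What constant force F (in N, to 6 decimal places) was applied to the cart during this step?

ẍ = (ẋ'−ẋ)/dt = (-0.768702717−-0.690267695)/0.037423 = -2.095904
θ̈ = (θ̇'−θ̇)/dt = (-0.177304999−-0.269715928)/0.037423 = 2.469362
sinθ=-0.082214, cosθ=0.996615
F = (M+m)·ẍ + m·l·cosθ·θ̈ − m·l·sinθ·θ̇² = -3.157844 + 0.470089 − -0.001142 = -2.686613

F = -2.686613 N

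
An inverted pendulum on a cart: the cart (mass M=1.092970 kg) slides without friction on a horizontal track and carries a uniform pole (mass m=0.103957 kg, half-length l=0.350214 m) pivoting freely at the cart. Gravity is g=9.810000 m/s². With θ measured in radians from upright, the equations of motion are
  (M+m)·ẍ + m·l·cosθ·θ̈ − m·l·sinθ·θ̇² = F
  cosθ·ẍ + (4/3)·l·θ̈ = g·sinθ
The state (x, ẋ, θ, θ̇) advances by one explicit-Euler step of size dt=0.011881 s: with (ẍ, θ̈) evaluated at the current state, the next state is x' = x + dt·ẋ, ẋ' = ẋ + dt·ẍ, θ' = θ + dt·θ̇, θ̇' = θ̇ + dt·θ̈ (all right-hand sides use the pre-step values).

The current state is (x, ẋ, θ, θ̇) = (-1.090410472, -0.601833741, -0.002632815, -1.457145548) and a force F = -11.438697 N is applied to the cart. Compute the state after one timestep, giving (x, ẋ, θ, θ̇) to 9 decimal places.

sinθ=-0.002632812, cosθ=0.999996534
temp = (F + m·l·θ̇²·sinθ)/(M+m) = (-11.438697 + -0.000203523)/1.196927 = -9.556890707
θ̈ = (g·sinθ − cosθ·temp)/(l·(4/3 − m·cos²θ/(M+m))) = 21.833369576
ẍ = temp − m·l·θ̈·cosθ/(M+m) = -10.220998900
Euler: x'=-1.090410472+0.011881·-0.601833741=-1.097560859, ẋ'=-0.601833741+0.011881·-10.220998900=-0.723269429
       θ'=-0.002632815+0.011881·-1.457145548=-0.019945161, θ̇'=-1.457145548+0.011881·21.833369576=-1.197743284

(-1.097560859, -0.723269429, -0.019945161, -1.197743284)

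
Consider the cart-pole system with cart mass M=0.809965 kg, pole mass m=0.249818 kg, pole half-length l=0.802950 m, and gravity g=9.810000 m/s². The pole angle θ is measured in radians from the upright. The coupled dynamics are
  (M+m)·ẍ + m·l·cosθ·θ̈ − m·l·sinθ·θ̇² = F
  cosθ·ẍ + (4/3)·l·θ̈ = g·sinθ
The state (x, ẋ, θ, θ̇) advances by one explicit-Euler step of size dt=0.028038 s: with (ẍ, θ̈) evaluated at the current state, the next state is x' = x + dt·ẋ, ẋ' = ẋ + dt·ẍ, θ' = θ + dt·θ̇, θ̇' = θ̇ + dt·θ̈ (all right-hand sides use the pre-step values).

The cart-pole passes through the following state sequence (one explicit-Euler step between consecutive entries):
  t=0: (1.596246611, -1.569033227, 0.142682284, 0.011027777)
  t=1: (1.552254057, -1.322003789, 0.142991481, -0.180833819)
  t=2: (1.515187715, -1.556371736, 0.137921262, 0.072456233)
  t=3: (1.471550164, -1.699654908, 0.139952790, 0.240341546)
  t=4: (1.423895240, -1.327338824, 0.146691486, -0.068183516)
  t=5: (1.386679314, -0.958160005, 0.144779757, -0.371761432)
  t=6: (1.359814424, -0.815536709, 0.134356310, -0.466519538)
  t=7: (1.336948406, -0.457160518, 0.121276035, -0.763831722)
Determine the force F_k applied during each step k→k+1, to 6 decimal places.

step 0→1:
  ẍ = (ẋ'−ẋ)/dt = (-1.322003789−-1.569033227)/0.028038 = 8.810523
  θ̈ = (θ̇'−θ̇)/dt = (-0.180833819−0.011027777)/0.028038 = -6.842913
  sinθ=0.142199, cosθ=0.989838
  F = (M+m)·ẍ + m·l·cosθ·θ̈ − m·l·sinθ·θ̇² = 9.337242 + -1.358681 − 0.000003 = 7.978558
step 1→2:
  ẍ = (ẋ'−ẋ)/dt = (-1.556371736−-1.322003789)/0.028038 = -8.358940
  θ̈ = (θ̇'−θ̇)/dt = (0.072456233−-0.180833819)/0.028038 = 9.033813
  sinθ=0.142505, cosθ=0.989794
  F = (M+m)·ẍ + m·l·cosθ·θ̈ − m·l·sinθ·θ̇² = -8.858662 + 1.793611 − 0.000935 = -7.065986
step 2→3:
  ẍ = (ẋ'−ẋ)/dt = (-1.699654908−-1.556371736)/0.028038 = -5.110321
  θ̈ = (θ̇'−θ̇)/dt = (0.240341546−0.072456233)/0.028038 = 5.987778
  sinθ=0.137484, cosθ=0.990504
  F = (M+m)·ẍ + m·l·cosθ·θ̈ − m·l·sinθ·θ̇² = -5.415831 + 1.189691 − 0.000145 = -4.226285
step 3→4:
  ẍ = (ẋ'−ẋ)/dt = (-1.327338824−-1.699654908)/0.028038 = 13.278982
  θ̈ = (θ̇'−θ̇)/dt = (-0.068183516−0.240341546)/0.028038 = -11.003818
  sinθ=0.139496, cosθ=0.990223
  F = (M+m)·ẍ + m·l·cosθ·θ̈ − m·l·sinθ·θ̇² = 14.072839 + -2.185690 − 0.001616 = 11.885533
step 4→5:
  ẍ = (ẋ'−ẋ)/dt = (-0.958160005−-1.327338824)/0.028038 = 13.167088
  θ̈ = (θ̇'−θ̇)/dt = (-0.371761432−-0.068183516)/0.028038 = -10.827374
  sinθ=0.146166, cosθ=0.989260
  F = (M+m)·ẍ + m·l·cosθ·θ̈ − m·l·sinθ·θ̇² = 13.954256 + -2.148552 − 0.000136 = 11.805568
step 5→6:
  ẍ = (ẋ'−ẋ)/dt = (-0.815536709−-0.958160005)/0.028038 = 5.086786
  θ̈ = (θ̇'−θ̇)/dt = (-0.466519538−-0.371761432)/0.028038 = -3.379631
  sinθ=0.144274, cosθ=0.989538
  F = (M+m)·ẍ + m·l·cosθ·θ̈ − m·l·sinθ·θ̇² = 5.390889 + -0.670832 − 0.004000 = 4.716057
step 6→7:
  ẍ = (ẋ'−ẋ)/dt = (-0.457160518−-0.815536709)/0.028038 = 12.781803
  θ̈ = (θ̇'−θ̇)/dt = (-0.763831722−-0.466519538)/0.028038 = -10.603901
  sinθ=0.133952, cosθ=0.990988
  F = (M+m)·ẍ + m·l·cosθ·θ̈ − m·l·sinθ·θ̇² = 13.545937 + -2.107882 − 0.005848 = 11.432208

F_0 = 7.978558 N
F_1 = -7.065986 N
F_2 = -4.226285 N
F_3 = 11.885533 N
F_4 = 11.805568 N
F_5 = 4.716057 N
F_6 = 11.432208 N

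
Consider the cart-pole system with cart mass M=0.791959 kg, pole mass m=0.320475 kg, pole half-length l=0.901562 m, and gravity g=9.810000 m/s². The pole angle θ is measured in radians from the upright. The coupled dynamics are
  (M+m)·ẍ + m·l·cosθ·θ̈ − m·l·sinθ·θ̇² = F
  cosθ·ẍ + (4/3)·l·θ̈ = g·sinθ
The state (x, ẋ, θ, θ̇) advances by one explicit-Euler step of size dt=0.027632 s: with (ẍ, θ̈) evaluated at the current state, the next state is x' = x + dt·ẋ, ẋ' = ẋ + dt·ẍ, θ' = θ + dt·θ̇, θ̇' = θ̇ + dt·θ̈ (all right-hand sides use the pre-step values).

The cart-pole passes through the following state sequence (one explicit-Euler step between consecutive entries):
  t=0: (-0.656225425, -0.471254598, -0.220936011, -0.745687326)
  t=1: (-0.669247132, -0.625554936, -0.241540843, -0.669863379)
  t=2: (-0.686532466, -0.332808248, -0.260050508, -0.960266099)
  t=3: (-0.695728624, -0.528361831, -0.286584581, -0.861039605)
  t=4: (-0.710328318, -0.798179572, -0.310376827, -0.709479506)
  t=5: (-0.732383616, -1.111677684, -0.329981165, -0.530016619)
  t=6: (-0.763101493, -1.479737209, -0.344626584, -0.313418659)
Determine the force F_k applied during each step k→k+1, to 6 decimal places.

step 0→1:
  ẍ = (ẋ'−ẋ)/dt = (-0.625554936−-0.471254598)/0.027632 = -5.584118
  θ̈ = (θ̇'−θ̇)/dt = (-0.669863379−-0.745687326)/0.027632 = 2.744063
  sinθ=-0.219143, cosθ=0.975693
  F = (M+m)·ẍ + m·l·cosθ·θ̈ − m·l·sinθ·θ̇² = -6.211962 + 0.773565 − -0.035207 = -5.403190
step 1→2:
  ẍ = (ẋ'−ẋ)/dt = (-0.332808248−-0.625554936)/0.027632 = 10.594481
  θ̈ = (θ̇'−θ̇)/dt = (-0.960266099−-0.669863379)/0.027632 = -10.509653
  sinθ=-0.239199, cosθ=0.970971
  F = (M+m)·ẍ + m·l·cosθ·θ̈ − m·l·sinθ·θ̇² = 11.785660 + -2.948385 − -0.031011 = 8.868287
step 2→3:
  ẍ = (ẋ'−ẋ)/dt = (-0.528361831−-0.332808248)/0.027632 = -7.077069
  θ̈ = (θ̇'−θ̇)/dt = (-0.861039605−-0.960266099)/0.027632 = 3.590999
  sinθ=-0.257129, cosθ=0.966377
  F = (M+m)·ẍ + m·l·cosθ·θ̈ − m·l·sinθ·θ̇² = -7.872773 + 1.002655 − -0.068505 = -6.801612
step 3→4:
  ẍ = (ẋ'−ẋ)/dt = (-0.798179572−-0.528361831)/0.027632 = -9.764684
  θ̈ = (θ̇'−θ̇)/dt = (-0.709479506−-0.861039605)/0.027632 = 5.484949
  sinθ=-0.282678, cosθ=0.959215
  F = (M+m)·ẍ + m·l·cosθ·θ̈ − m·l·sinθ·θ̇² = -10.862566 + 1.520121 − -0.060552 = -9.281893
step 4→5:
  ẍ = (ẋ'−ẋ)/dt = (-1.111677684−-0.798179572)/0.027632 = -11.345473
  θ̈ = (θ̇'−θ̇)/dt = (-0.530016619−-0.709479506)/0.027632 = 6.494748
  sinθ=-0.305417, cosθ=0.952219
  F = (M+m)·ẍ + m·l·cosθ·θ̈ − m·l·sinθ·θ̇² = -12.621090 + 1.786853 − -0.044418 = -10.789819
step 5→6:
  ẍ = (ẋ'−ẋ)/dt = (-1.479737209−-1.111677684)/0.027632 = -13.320046
  θ̈ = (θ̇'−θ̇)/dt = (-0.313418659−-0.530016619)/0.027632 = 7.838664
  sinθ=-0.324025, cosθ=0.946048
  F = (M+m)·ẍ + m·l·cosθ·θ̈ − m·l·sinθ·θ̇² = -14.817673 + 2.142620 − -0.026300 = -12.648753

F_0 = -5.403190 N
F_1 = 8.868287 N
F_2 = -6.801612 N
F_3 = -9.281893 N
F_4 = -10.789819 N
F_5 = -12.648753 N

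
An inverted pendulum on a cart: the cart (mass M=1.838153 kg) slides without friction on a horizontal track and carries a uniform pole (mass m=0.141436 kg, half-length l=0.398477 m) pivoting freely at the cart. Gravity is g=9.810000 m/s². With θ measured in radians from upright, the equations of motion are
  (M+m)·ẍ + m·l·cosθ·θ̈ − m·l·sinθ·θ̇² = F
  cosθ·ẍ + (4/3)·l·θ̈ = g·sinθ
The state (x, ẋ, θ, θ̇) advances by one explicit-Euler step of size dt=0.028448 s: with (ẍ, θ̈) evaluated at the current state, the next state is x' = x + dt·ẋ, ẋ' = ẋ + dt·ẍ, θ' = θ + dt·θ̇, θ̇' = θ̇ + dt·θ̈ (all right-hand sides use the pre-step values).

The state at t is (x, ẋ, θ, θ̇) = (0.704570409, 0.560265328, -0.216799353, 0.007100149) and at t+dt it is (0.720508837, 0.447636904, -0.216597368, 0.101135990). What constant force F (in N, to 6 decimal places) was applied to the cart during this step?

ẍ = (ẋ'−ẋ)/dt = (0.447636904−0.560265328)/0.028448 = -3.959098
θ̈ = (θ̇'−θ̇)/dt = (0.101135990−0.007100149)/0.028448 = 3.305534
sinθ=-0.215105, cosθ=0.976591
F = (M+m)·ẍ + m·l·cosθ·θ̈ − m·l·sinθ·θ̇² = -7.837387 + 0.181936 − -0.000001 = -7.655451

F = -7.655451 N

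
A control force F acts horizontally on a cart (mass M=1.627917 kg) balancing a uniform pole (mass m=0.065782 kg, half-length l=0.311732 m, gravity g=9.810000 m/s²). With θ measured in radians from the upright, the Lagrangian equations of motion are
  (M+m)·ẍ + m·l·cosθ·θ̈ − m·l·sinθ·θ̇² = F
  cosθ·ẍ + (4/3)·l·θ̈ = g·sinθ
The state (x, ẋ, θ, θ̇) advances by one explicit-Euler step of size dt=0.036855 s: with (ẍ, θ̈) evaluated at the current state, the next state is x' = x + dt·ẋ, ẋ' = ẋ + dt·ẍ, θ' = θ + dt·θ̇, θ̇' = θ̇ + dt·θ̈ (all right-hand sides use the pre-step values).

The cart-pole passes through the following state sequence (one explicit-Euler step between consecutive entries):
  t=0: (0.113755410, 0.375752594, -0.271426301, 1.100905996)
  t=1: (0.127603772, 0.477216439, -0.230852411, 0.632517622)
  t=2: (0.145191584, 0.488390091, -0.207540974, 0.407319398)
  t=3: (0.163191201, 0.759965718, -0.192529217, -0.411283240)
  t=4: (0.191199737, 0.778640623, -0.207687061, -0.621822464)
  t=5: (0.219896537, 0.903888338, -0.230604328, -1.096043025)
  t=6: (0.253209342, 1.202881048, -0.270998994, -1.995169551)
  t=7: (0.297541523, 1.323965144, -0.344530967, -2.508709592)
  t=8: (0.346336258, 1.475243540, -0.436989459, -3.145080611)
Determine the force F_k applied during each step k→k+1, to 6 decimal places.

step 0→1:
  ẍ = (ẋ'−ẋ)/dt = (0.477216439−0.375752594)/0.036855 = 2.753055
  θ̈ = (θ̇'−θ̇)/dt = (0.632517622−1.100905996)/0.036855 = -12.708951
  sinθ=-0.268106, cosθ=0.963389
  F = (M+m)·ẍ + m·l·cosθ·θ̈ − m·l·sinθ·θ̇² = 4.662847 + -0.251073 − -0.006663 = 4.418437
step 1→2:
  ẍ = (ẋ'−ẋ)/dt = (0.488390091−0.477216439)/0.036855 = 0.303179
  θ̈ = (θ̇'−θ̇)/dt = (0.407319398−0.632517622)/0.036855 = -6.110385
  sinθ=-0.228807, cosθ=0.973472
  F = (M+m)·ẍ + m·l·cosθ·θ̈ − m·l·sinθ·θ̇² = 0.513494 + -0.121978 − -0.001877 = 0.393393
step 2→3:
  ẍ = (ẋ'−ẋ)/dt = (0.759965718−0.488390091)/0.036855 = 7.368759
  θ̈ = (θ̇'−θ̇)/dt = (-0.411283240−0.407319398)/0.036855 = -22.211440
  sinθ=-0.206054, cosθ=0.978541
  F = (M+m)·ẍ + m·l·cosθ·θ̈ − m·l·sinθ·θ̇² = 12.480460 + -0.445701 − -0.000701 = 12.035460
step 3→4:
  ẍ = (ẋ'−ẋ)/dt = (0.778640623−0.759965718)/0.036855 = 0.506713
  θ̈ = (θ̇'−θ̇)/dt = (-0.621822464−-0.411283240)/0.036855 = -5.712637
  sinθ=-0.191342, cosθ=0.981523
  F = (M+m)·ẍ + m·l·cosθ·θ̈ − m·l·sinθ·θ̇² = 0.858219 + -0.114981 − -0.000664 = 0.743902
step 4→5:
  ẍ = (ẋ'−ẋ)/dt = (0.903888338−0.778640623)/0.036855 = 3.398391
  θ̈ = (θ̇'−θ̇)/dt = (-1.096043025−-0.621822464)/0.036855 = -12.867197
  sinθ=-0.206197, cosθ=0.978510
  F = (M+m)·ẍ + m·l·cosθ·θ̈ − m·l·sinθ·θ̇² = 5.755852 + -0.258189 − -0.001635 = 5.499298
step 5→6:
  ẍ = (ẋ'−ẋ)/dt = (1.202881048−0.903888338)/0.036855 = 8.112677
  θ̈ = (θ̇'−θ̇)/dt = (-1.995169551−-1.096043025)/0.036855 = -24.396324
  sinθ=-0.228566, cosθ=0.973528
  F = (M+m)·ẍ + m·l·cosθ·θ̈ − m·l·sinθ·θ̇² = 13.740433 + -0.487036 − -0.005631 = 13.259027
step 6→7:
  ẍ = (ẋ'−ẋ)/dt = (1.323965144−1.202881048)/0.036855 = 3.285418
  θ̈ = (θ̇'−θ̇)/dt = (-2.508709592−-1.995169551)/0.036855 = -13.934067
  sinθ=-0.267694, cosθ=0.963504
  F = (M+m)·ẍ + m·l·cosθ·θ̈ − m·l·sinθ·θ̇² = 5.564510 + -0.275309 − -0.021852 = 5.311053
step 7→8:
  ẍ = (ẋ'−ẋ)/dt = (1.475243540−1.323965144)/0.036855 = 4.104691
  θ̈ = (θ̇'−θ̇)/dt = (-3.145080611−-2.508709592)/0.036855 = -17.266884
  sinθ=-0.337755, cosθ=0.941234
  F = (M+m)·ẍ + m·l·cosθ·θ̈ − m·l·sinθ·θ̇² = 6.952111 + -0.333273 − -0.043590 = 6.662429

F_0 = 4.418437 N
F_1 = 0.393393 N
F_2 = 12.035460 N
F_3 = 0.743902 N
F_4 = 5.499298 N
F_5 = 13.259027 N
F_6 = 5.311053 N
F_7 = 6.662429 N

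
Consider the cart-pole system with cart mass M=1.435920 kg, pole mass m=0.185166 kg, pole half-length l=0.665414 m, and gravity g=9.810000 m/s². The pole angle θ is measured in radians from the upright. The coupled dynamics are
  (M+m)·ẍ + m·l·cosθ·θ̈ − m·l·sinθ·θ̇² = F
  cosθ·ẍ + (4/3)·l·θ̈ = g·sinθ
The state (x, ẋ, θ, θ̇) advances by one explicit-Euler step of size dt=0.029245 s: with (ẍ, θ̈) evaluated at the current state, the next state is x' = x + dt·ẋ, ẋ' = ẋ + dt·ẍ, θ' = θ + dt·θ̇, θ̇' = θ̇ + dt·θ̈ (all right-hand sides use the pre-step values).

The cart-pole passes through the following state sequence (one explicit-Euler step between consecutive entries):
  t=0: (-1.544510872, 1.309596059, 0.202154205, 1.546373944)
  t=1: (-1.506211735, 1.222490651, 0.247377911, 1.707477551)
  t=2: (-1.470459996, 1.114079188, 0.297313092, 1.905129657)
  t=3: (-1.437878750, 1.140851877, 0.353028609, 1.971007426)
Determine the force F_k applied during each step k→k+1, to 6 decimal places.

step 0→1:
  ẍ = (ẋ'−ẋ)/dt = (1.222490651−1.309596059)/0.029245 = -2.978472
  θ̈ = (θ̇'−θ̇)/dt = (1.707477551−1.546373944)/0.029245 = 5.508757
  sinθ=0.200780, cosθ=0.979636
  F = (M+m)·ẍ + m·l·cosθ·θ̈ − m·l·sinθ·θ̇² = -4.828359 + 0.664924 − 0.059157 = -4.222592
step 1→2:
  ẍ = (ẋ'−ẋ)/dt = (1.114079188−1.222490651)/0.029245 = -3.707008
  θ̈ = (θ̇'−θ̇)/dt = (1.905129657−1.707477551)/0.029245 = 6.758492
  sinθ=0.244863, cosθ=0.969558
  F = (M+m)·ẍ + m·l·cosθ·θ̈ − m·l·sinθ·θ̇² = -6.009380 + 0.807378 − 0.087960 = -5.289962
step 2→3:
  ẍ = (ẋ'−ẋ)/dt = (1.140851877−1.114079188)/0.029245 = 0.915462
  θ̈ = (θ̇'−θ̇)/dt = (1.971007426−1.905129657)/0.029245 = 2.252616
  sinθ=0.292952, cosθ=0.956127
  F = (M+m)·ẍ + m·l·cosθ·θ̈ − m·l·sinθ·θ̇² = 1.484043 + 0.265373 − 0.131008 = 1.618407

F_0 = -4.222592 N
F_1 = -5.289962 N
F_2 = 1.618407 N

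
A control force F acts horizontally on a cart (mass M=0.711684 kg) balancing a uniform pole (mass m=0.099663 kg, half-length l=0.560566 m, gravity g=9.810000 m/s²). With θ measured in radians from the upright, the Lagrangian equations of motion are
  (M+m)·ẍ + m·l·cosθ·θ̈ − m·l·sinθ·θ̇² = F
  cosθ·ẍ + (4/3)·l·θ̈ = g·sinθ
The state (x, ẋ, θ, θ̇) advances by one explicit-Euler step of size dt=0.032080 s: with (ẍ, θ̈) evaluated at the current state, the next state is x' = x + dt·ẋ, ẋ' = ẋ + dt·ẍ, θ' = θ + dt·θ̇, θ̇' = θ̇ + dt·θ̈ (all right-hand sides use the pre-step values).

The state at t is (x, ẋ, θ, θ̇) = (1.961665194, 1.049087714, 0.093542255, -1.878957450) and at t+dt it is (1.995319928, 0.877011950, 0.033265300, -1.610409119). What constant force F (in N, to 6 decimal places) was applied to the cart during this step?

ẍ = (ẋ'−ẋ)/dt = (0.877011950−1.049087714)/0.032080 = -5.363958
θ̈ = (θ̇'−θ̇)/dt = (-1.610409119−-1.878957450)/0.032080 = 8.371207
sinθ=0.093406, cosθ=0.995628
F = (M+m)·ẍ + m·l·cosθ·θ̈ − m·l·sinθ·θ̇² = -4.352031 + 0.465635 − 0.018423 = -3.904819

F = -3.904819 N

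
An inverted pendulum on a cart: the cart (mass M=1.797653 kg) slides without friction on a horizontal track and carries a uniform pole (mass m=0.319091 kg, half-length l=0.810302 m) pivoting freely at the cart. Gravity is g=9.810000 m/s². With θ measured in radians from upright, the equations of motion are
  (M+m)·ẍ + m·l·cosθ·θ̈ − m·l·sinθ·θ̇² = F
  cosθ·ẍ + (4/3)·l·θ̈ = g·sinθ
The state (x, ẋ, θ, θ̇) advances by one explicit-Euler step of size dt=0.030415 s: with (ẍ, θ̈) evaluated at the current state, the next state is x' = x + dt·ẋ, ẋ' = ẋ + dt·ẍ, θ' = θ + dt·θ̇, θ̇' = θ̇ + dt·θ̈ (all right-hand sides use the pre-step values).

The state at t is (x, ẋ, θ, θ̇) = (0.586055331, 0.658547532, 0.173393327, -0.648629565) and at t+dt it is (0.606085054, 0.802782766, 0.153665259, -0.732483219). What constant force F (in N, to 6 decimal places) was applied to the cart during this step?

F = 9.317184 N

ẍ = (ẋ'−ẋ)/dt = (0.802782766−0.658547532)/0.030415 = 4.742240
θ̈ = (θ̇'−θ̇)/dt = (-0.732483219−-0.648629565)/0.030415 = -2.756984
sinθ=0.172526, cosθ=0.985005
F = (M+m)·ẍ + m·l·cosθ·θ̈ − m·l·sinθ·θ̇² = 10.038108 + -0.702157 − 0.018768 = 9.317184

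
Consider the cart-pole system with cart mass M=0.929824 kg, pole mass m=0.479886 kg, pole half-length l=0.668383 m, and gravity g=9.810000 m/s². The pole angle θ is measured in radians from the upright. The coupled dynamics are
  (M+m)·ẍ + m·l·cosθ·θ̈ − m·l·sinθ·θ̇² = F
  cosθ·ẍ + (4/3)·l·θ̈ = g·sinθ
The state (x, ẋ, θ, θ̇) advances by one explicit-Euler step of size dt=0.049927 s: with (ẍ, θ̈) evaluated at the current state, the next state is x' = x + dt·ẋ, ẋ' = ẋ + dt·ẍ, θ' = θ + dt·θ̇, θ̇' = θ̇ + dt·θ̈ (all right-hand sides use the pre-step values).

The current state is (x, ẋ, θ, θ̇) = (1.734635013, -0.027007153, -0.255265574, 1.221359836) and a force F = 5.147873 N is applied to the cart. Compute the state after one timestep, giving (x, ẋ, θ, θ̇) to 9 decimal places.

(1.733286627, 0.247107835, -0.194286741, 0.784966067)

sinθ=-0.252502386, cosθ=0.967596272
temp = (F + m·l·θ̇²·sinθ)/(M+m) = (5.147873 + -0.120813713)/1.409710 = 3.566023712
θ̈ = (g·sinθ − cosθ·temp)/(l·(4/3 − m·cos²θ/(M+m))) = -8.740636719
ẍ = temp − m·l·θ̈·cosθ/(M+m) = 5.490315612
Euler: x'=1.734635013+0.049927·-0.027007153=1.733286627, ẋ'=-0.027007153+0.049927·5.490315612=0.247107835
       θ'=-0.255265574+0.049927·1.221359836=-0.194286741, θ̇'=1.221359836+0.049927·-8.740636719=0.784966067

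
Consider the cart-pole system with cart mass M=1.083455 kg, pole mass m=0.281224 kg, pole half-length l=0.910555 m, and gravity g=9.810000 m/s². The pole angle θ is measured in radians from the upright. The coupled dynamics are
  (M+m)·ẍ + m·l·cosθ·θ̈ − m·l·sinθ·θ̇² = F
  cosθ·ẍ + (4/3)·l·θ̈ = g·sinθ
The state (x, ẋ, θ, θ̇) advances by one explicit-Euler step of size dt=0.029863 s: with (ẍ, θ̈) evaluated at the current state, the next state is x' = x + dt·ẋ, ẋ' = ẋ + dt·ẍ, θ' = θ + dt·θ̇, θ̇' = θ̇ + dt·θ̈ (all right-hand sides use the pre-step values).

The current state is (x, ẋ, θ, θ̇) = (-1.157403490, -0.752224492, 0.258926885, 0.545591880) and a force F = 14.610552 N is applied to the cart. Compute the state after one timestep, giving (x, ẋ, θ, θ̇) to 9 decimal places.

(-1.179867170, -0.391134674, 0.275219895, 0.319869476)

sinθ=0.256043356, cosθ=0.966665299
temp = (F + m·l·θ̇²·sinθ)/(M+m) = (14.610552 + 0.019516767)/1.364679 = 10.720520186
θ̈ = (g·sinθ − cosθ·temp)/(l·(4/3 − m·cos²θ/(M+m))) = -7.558597732
ẍ = temp − m·l·θ̈·cosθ/(M+m) = 12.091545323
Euler: x'=-1.157403490+0.029863·-0.752224492=-1.179867170, ẋ'=-0.752224492+0.029863·12.091545323=-0.391134674
       θ'=0.258926885+0.029863·0.545591880=0.275219895, θ̇'=0.545591880+0.029863·-7.558597732=0.319869476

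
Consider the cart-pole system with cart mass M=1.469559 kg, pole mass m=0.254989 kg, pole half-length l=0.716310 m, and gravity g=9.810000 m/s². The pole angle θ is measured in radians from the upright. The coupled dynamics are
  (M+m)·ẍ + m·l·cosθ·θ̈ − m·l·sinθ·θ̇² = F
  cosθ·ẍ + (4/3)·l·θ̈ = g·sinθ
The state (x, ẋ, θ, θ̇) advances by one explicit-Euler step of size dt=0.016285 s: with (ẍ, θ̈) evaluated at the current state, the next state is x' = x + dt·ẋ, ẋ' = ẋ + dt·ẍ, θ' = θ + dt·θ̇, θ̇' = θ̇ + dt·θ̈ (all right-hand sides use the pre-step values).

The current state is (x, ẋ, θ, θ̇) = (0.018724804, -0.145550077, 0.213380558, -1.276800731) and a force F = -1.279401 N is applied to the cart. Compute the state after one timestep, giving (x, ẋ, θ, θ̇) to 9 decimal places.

(0.016354521, -0.162497736, 0.192587858, -1.224036572)

sinθ=0.211764993, cosθ=0.977320617
temp = (F + m·l·θ̇²·sinθ)/(M+m) = (-1.279401 + 0.063055485)/1.724548 = -0.705312647
θ̈ = (g·sinθ − cosθ·temp)/(l·(4/3 − m·cos²θ/(M+m))) = 3.240046588
ẍ = temp − m·l·θ̈·cosθ/(M+m) = -1.040691356
Euler: x'=0.018724804+0.016285·-0.145550077=0.016354521, ẋ'=-0.145550077+0.016285·-1.040691356=-0.162497736
       θ'=0.213380558+0.016285·-1.276800731=0.192587858, θ̇'=-1.276800731+0.016285·3.240046588=-1.224036572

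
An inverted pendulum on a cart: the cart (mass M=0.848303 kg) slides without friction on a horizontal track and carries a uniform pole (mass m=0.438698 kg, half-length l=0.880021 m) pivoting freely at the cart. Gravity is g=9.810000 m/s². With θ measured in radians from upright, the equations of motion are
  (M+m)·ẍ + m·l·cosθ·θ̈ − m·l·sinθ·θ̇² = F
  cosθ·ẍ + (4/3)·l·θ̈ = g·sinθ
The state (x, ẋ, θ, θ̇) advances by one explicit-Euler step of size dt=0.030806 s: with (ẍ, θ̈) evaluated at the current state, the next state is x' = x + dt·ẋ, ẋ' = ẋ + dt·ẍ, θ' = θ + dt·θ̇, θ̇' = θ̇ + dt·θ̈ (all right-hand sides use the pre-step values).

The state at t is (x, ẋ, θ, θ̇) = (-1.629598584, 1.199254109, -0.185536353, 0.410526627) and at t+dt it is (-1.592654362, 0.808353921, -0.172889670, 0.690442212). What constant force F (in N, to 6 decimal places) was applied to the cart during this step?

ẍ = (ẋ'−ẋ)/dt = (0.808353921−1.199254109)/0.030806 = -12.689093
θ̈ = (θ̇'−θ̇)/dt = (0.690442212−0.410526627)/0.030806 = 9.086398
sinθ=-0.184474, cosθ=0.982837
F = (M+m)·ẍ + m·l·cosθ·θ̈ − m·l·sinθ·θ̇² = -16.330875 + 3.447721 − -0.012003 = -12.871151

F = -12.871151 N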